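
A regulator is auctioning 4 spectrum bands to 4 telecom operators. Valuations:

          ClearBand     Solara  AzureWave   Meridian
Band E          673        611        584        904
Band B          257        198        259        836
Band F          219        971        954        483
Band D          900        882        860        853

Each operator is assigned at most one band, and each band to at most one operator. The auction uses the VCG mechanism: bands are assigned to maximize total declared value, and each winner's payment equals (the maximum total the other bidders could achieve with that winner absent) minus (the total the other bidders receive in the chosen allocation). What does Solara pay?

Efficient allocation: ClearBand→Band E ($673M), Solara→Band D ($882M), AzureWave→Band F ($954M), Meridian→Band B ($836M); total welfare W = $3345M.
Solara receives Band D at value $882M, so the others get W − 882 = $2463M.
Without Solara: best allocation of the remaining 3 bidders over all 4 bands is ClearBand→Band D ($900M), AzureWave→Band F ($954M), Meridian→Band E ($904M), total $2758M.
VCG payment = (others' best without Solara) − (others' welfare with Solara) = 2758 − 2463 = $295M.

Solara pays $295M.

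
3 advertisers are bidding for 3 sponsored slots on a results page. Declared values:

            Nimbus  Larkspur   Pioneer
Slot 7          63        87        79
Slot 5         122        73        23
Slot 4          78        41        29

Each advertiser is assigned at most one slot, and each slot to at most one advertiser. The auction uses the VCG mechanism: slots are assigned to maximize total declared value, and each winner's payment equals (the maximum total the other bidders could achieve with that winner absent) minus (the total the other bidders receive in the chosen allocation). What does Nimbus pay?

Nimbus pays $32.

Efficient allocation: Nimbus→Slot 5 ($122), Larkspur→Slot 4 ($41), Pioneer→Slot 7 ($79); total welfare W = $242.
Nimbus receives Slot 5 at value $122, so the others get W − 122 = $120.
Without Nimbus: best allocation of the remaining 2 bidders over all 3 slots is Larkspur→Slot 5 ($73), Pioneer→Slot 7 ($79), total $152.
VCG payment = (others' best without Nimbus) − (others' welfare with Nimbus) = 152 − 120 = $32.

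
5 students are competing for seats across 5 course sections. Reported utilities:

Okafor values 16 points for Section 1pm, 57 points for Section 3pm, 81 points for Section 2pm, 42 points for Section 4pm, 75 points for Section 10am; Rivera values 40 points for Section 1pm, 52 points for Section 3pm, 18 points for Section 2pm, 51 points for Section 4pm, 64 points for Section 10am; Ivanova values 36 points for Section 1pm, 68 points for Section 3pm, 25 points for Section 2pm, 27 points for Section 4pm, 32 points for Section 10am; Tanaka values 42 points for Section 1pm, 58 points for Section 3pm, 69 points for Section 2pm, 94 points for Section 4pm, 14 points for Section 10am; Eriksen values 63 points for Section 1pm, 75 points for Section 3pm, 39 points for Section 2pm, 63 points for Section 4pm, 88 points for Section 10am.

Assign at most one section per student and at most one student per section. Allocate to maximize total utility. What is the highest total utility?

Max total: 371 points

Optimal: Okafor→Section 2pm (81 points), Rivera→Section 1pm (40 points), Ivanova→Section 3pm (68 points), Tanaka→Section 4pm (94 points), Eriksen→Section 10am (88 points) — total 81+40+68+94+88 = 371 points.
Row-greedy (each student in turn takes its best remaining section) gives 370 points, worse by 1.
Next-best assignment: Okafor→Section 2pm, Rivera→Section 10am, Ivanova→Section 3pm, Tanaka→Section 4pm, Eriksen→Section 1pm = 370 points.
Swapping Ivanova↔Eriksen (Ivanova→Section 10am 32 points, Eriksen→Section 3pm 75 points) loses 49.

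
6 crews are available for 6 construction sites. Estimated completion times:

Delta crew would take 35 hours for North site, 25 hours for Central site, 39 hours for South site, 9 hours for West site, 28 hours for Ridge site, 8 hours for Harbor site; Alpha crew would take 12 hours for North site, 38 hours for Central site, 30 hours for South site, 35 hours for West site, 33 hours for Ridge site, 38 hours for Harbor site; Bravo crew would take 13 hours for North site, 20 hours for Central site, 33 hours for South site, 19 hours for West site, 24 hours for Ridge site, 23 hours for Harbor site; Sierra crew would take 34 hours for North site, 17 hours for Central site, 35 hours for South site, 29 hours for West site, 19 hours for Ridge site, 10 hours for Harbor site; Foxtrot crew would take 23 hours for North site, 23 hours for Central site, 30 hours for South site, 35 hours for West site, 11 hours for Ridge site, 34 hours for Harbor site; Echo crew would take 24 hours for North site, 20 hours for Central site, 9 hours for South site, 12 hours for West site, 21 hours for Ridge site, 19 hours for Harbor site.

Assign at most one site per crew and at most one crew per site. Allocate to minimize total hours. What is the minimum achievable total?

This is a one-to-one assignment (minimum-cost bipartite matching).
Optimal: Delta crew→West site (9 hours), Alpha crew→North site (12 hours), Bravo crew→Central site (20 hours), Sierra crew→Harbor site (10 hours), Foxtrot crew→Ridge site (11 hours), Echo crew→South site (9 hours) — total 9+12+20+10+11+9 = 71 hours.
Min-entry greedy (repeatedly take the single cheapest remaining cell) gives 76 hours, worse by 5.
Every other assignment is strictly worse.

Min total: 71 hours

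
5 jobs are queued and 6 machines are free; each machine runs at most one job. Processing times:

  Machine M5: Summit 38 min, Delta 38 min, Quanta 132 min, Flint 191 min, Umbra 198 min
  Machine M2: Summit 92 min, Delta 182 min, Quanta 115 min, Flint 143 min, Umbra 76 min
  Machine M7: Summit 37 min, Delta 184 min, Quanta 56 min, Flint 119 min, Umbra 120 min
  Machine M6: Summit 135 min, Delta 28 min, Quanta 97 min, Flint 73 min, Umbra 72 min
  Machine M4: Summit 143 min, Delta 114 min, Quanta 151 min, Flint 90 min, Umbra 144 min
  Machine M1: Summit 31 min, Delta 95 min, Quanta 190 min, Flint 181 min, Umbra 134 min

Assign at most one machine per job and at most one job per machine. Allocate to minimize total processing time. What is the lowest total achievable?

Treat this as an assignment problem: match each job to one machine.
Optimal: Summit→Machine M1 (31 min), Delta→Machine M5 (38 min), Quanta→Machine M7 (56 min), Flint→Machine M6 (73 min), Umbra→Machine M2 (76 min) — total 31+38+56+73+76 = 274 min.
Column-greedy (each machine in turn goes to its cheapest remaining job) gives 288 min, worse by 14.

Min total: 274 min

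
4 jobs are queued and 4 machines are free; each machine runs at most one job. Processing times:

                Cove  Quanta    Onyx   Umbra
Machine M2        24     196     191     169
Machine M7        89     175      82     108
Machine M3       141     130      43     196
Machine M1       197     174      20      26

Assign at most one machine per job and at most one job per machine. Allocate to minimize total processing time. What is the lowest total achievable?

Minimum total: 262 min

Optimal: Cove→Machine M2 (24 min), Quanta→Machine M3 (130 min), Onyx→Machine M7 (82 min), Umbra→Machine M1 (26 min) — total 24+130+82+26 = 262 min.
Checked against all permutations: 262 min is optimal.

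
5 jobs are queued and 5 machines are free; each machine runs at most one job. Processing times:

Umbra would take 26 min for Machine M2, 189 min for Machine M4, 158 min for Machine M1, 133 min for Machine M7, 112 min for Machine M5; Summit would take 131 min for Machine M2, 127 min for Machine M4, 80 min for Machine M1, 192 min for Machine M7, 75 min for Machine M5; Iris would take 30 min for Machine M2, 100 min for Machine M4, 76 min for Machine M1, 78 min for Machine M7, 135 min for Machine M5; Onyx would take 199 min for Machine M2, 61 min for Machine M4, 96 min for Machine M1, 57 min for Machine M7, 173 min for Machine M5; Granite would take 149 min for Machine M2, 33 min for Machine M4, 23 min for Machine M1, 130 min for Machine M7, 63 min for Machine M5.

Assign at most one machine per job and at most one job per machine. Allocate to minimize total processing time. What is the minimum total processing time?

Optimal: Umbra→Machine M2 (26 min), Summit→Machine M5 (75 min), Iris→Machine M7 (78 min), Onyx→Machine M4 (61 min), Granite→Machine M1 (23 min) — total 26+75+78+61+23 = 263 min.
Min-entry greedy (repeatedly take the single cheapest remaining cell) gives 281 min, worse by 18.
Next-best assignment: Umbra→Machine M2, Summit→Machine M5, Iris→Machine M1, Onyx→Machine M7, Granite→Machine M4 = 267 min.

Minimum total: 263 min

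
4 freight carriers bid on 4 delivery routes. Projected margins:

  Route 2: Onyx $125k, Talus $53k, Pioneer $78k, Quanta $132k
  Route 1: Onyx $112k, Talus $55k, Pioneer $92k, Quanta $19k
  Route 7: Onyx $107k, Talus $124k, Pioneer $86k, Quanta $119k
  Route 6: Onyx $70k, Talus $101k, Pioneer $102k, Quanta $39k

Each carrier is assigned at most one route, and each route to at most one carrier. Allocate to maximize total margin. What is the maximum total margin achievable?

Maximum total: $470k

Optimal: Onyx→Route 1 ($112k), Talus→Route 7 ($124k), Pioneer→Route 6 ($102k), Quanta→Route 2 ($132k) — total 112+124+102+132 = $470k.
Row-greedy (each carrier in turn takes its best remaining route) gives $370k, worse by 100.
Next-best assignment: Onyx→Route 2, Talus→Route 6, Pioneer→Route 1, Quanta→Route 7 = $437k.
Swapping Onyx↔Quanta (Onyx→Route 2 $125k, Quanta→Route 1 $19k) loses 100.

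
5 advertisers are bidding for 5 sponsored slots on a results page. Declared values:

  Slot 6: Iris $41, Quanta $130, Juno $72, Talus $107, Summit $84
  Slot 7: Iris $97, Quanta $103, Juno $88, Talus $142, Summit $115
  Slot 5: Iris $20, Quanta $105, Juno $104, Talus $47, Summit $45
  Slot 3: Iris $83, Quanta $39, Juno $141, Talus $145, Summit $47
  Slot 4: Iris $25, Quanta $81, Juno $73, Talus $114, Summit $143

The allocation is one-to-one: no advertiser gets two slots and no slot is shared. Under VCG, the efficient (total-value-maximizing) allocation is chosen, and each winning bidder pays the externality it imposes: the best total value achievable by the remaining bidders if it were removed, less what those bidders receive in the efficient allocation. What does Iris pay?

Iris pays $34.

Efficient allocation: Iris→Slot 7 ($97), Quanta→Slot 6 ($130), Juno→Slot 5 ($104), Talus→Slot 3 ($145), Summit→Slot 4 ($143); total welfare W = $619.
Iris receives Slot 7 at value $97, so the others get W − 97 = $522.
Without Iris: best allocation of the remaining 4 bidders over all 5 slots is Quanta→Slot 6 ($130), Juno→Slot 3 ($141), Talus→Slot 7 ($142), Summit→Slot 4 ($143), total $556.
VCG payment = (others' best without Iris) − (others' welfare with Iris) = 556 − 522 = $34.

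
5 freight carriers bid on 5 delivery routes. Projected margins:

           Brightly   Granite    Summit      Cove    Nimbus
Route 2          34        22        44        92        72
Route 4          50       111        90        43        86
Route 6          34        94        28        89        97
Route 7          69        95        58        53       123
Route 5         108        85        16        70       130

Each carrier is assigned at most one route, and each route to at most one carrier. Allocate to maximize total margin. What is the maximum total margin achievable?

Optimal: Brightly→Route 5 ($108k), Granite→Route 6 ($94k), Summit→Route 4 ($90k), Cove→Route 2 ($92k), Nimbus→Route 7 ($123k) — total 108+94+90+92+123 = $507k.
Checked against all permutations: $507k is optimal.

Maximum total: $507k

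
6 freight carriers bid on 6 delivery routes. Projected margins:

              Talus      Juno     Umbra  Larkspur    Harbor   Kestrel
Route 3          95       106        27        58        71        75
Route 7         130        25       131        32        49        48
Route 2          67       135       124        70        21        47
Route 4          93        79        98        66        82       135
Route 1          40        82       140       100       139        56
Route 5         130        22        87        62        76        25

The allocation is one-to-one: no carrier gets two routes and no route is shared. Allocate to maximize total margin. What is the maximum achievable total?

This is a one-to-one assignment (maximum-weight bipartite matching).
Optimal: Talus→Route 5 ($130k), Juno→Route 2 ($135k), Umbra→Route 7 ($131k), Larkspur→Route 3 ($58k), Harbor→Route 1 ($139k), Kestrel→Route 4 ($135k) — total 130+135+131+58+139+135 = $728k.
Row-greedy (each carrier in turn takes its best remaining route) gives $622k, worse by 106.
Every other assignment is strictly worse.

Maximum total: $728k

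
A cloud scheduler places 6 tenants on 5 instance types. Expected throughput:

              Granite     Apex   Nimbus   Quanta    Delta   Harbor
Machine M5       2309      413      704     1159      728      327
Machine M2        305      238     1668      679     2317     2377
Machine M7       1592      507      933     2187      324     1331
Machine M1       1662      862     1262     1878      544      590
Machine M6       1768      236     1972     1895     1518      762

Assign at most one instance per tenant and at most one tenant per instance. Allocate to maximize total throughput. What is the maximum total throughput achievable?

Optimal: Granite→Machine M5 (2309 ops/s), Delta→Machine M2 (2317 ops/s), Harbor→Machine M7 (1331 ops/s), Quanta→Machine M1 (1878 ops/s), Nimbus→Machine M6 (1972 ops/s) — total 2309+2317+1331+1878+1972 = 9807 ops/s.
Max-entry greedy (repeatedly take the single best remaining cell) gives 9707 ops/s, worse by 100.
Next-best assignment: Granite→Machine M5, Harbor→Machine M2, Quanta→Machine M7, Apex→Machine M1, Nimbus→Machine M6 = 9707 ops/s.
Swapping Nimbus↔Harbor (Nimbus→Machine M7 933 ops/s, Harbor→Machine M6 762 ops/s) loses 1608.

Max total: 9807 ops/s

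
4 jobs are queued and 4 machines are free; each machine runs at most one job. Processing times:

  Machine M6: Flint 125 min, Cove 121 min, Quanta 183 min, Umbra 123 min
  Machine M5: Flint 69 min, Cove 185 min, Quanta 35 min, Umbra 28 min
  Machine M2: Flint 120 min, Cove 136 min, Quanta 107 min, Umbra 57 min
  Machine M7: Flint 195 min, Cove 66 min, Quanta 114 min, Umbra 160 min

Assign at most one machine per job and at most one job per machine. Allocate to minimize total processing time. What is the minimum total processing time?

Minimum total: 283 min

Optimal: Flint→Machine M6 (125 min), Cove→Machine M7 (66 min), Quanta→Machine M5 (35 min), Umbra→Machine M2 (57 min) — total 125+66+35+57 = 283 min.
Min-entry greedy (repeatedly take the single cheapest remaining cell) gives 326 min, worse by 43.
No other one-to-one assignment undercuts 283 min.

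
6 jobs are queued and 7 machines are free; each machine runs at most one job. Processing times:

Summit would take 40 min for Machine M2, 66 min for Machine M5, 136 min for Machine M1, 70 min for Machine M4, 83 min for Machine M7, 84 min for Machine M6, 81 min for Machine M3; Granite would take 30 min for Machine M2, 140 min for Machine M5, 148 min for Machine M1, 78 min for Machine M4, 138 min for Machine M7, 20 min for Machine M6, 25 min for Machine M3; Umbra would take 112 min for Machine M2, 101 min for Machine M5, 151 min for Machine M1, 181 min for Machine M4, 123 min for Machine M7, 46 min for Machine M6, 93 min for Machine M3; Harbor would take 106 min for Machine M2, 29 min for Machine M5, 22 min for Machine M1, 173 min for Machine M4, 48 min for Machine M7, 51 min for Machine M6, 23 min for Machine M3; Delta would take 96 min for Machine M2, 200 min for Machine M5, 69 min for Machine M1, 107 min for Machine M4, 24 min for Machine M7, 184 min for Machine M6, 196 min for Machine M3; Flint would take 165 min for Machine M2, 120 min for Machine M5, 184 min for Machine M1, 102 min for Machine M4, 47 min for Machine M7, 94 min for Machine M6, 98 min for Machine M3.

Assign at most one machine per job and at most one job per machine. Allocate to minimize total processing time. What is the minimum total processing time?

Minimum total: 256 min

Optimal: Summit→Machine M2 (40 min), Granite→Machine M3 (25 min), Umbra→Machine M6 (46 min), Harbor→Machine M5 (29 min), Delta→Machine M1 (69 min), Flint→Machine M7 (47 min) — total 40+25+46+29+69+47 = 256 min.
Next-best assignment: Summit→Machine M2, Granite→Machine M3, Umbra→Machine M6, Harbor→Machine M1, Delta→Machine M7, Flint→Machine M4 = 259 min.
Swapping Granite↔Flint (Granite→Machine M7 138 min, Flint→Machine M3 98 min) adds 164.
Every other assignment is strictly worse.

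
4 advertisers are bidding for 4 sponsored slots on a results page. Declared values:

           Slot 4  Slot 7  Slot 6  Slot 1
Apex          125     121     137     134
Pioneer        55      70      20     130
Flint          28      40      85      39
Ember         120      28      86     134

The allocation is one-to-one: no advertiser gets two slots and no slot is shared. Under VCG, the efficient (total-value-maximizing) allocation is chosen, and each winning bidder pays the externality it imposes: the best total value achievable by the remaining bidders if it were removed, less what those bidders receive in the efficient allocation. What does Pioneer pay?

Pioneer pays $18.

Efficient allocation: Apex→Slot 7 ($121), Pioneer→Slot 1 ($130), Flint→Slot 6 ($85), Ember→Slot 4 ($120); total welfare W = $456.
Pioneer receives Slot 1 at value $130, so the others get W − 130 = $326.
Without Pioneer: best allocation of the remaining 3 bidders over all 4 slots is Apex→Slot 4 ($125), Flint→Slot 6 ($85), Ember→Slot 1 ($134), total $344.
VCG payment = (others' best without Pioneer) − (others' welfare with Pioneer) = 344 − 326 = $18.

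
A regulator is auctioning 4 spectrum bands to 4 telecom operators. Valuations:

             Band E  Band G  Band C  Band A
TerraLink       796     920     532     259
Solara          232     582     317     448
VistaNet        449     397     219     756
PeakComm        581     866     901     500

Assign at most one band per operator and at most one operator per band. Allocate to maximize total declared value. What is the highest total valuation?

Max total: $3035M

Optimal: TerraLink→Band E ($796M), Solara→Band G ($582M), VistaNet→Band A ($756M), PeakComm→Band C ($901M) — total 796+582+756+901 = $3035M.
Max-entry greedy (repeatedly take the single best remaining cell) gives $2809M, worse by 226.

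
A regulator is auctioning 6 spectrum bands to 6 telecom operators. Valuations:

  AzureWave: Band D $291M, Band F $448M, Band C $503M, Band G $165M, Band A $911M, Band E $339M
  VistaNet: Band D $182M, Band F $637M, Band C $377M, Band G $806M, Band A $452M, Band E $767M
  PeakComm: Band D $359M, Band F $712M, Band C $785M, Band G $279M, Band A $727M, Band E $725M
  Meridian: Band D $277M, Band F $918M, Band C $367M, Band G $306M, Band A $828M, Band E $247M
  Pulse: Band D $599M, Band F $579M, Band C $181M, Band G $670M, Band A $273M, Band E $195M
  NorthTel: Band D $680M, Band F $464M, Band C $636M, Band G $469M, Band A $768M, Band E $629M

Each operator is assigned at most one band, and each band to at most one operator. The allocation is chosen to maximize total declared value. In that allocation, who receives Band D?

NorthTel receives Band D.

This is a one-to-one assignment (maximum-weight bipartite matching).
Optimal: AzureWave→Band A ($911M), VistaNet→Band E ($767M), PeakComm→Band C ($785M), Meridian→Band F ($918M), Pulse→Band G ($670M), NorthTel→Band D ($680M) — total 911+767+785+918+670+680 = $4731M.
Column-greedy (each band in turn goes to its best remaining operator) gives $4295M, worse by 436.
Swapping Meridian↔Pulse (Meridian→Band G $306M, Pulse→Band F $579M) loses 703.
Checked against all permutations: $4731M is optimal.
NorthTel's own top band is Band A ($768M), but forcing NorthTel→Band A and reassigning the rest optimally gives only $4319M — worse by 412.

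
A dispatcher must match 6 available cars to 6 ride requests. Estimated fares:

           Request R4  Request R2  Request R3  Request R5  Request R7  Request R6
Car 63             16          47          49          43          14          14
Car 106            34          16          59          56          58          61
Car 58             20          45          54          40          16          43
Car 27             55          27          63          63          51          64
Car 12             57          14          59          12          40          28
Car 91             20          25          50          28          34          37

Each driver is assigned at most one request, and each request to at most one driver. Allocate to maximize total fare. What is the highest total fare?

Optimal: Car 63→Request R2 ($47), Car 106→Request R7 ($58), Car 58→Request R6 ($43), Car 27→Request R5 ($63), Car 12→Request R4 ($57), Car 91→Request R3 ($50) — total 47+58+43+63+57+50 = $318.
Row-greedy (each driver in turn takes its best remaining request) gives $309, worse by 9.
Next-best assignment: Car 63→Request R5, Car 106→Request R7, Car 58→Request R2, Car 27→Request R6, Car 12→Request R4, Car 91→Request R3 = $317.

Maximum total: $318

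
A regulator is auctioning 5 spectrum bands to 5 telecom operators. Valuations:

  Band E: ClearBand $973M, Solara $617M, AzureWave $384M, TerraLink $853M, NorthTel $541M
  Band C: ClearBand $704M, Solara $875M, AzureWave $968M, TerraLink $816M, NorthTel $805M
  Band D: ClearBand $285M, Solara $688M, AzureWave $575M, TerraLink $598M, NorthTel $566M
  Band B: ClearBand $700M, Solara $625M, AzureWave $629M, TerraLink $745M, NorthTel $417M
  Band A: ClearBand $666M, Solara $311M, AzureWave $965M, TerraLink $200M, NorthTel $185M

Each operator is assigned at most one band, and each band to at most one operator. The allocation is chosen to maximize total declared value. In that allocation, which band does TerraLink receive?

TerraLink receives Band B.

Optimal: ClearBand→Band E ($973M), Solara→Band D ($688M), AzureWave→Band A ($965M), TerraLink→Band B ($745M), NorthTel→Band C ($805M) — total 973+688+965+745+805 = $4176M.
Column-greedy (each band in turn goes to its best remaining operator) gives $3559M, worse by 617.
TerraLink's own top band is Band E ($853M), but forcing TerraLink→Band E and reassigning the rest optimally gives only $4011M — worse by 165.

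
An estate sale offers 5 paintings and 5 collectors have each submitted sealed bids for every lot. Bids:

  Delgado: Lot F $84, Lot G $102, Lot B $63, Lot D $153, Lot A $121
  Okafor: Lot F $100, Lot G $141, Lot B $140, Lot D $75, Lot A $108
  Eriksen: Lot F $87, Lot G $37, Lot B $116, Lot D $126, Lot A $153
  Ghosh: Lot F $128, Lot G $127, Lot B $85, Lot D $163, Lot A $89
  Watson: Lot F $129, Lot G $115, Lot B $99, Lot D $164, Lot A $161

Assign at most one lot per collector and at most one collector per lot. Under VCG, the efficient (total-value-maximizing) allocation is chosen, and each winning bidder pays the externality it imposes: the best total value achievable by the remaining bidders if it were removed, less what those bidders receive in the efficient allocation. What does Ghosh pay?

Efficient allocation: Delgado→Lot D ($153), Okafor→Lot B ($140), Eriksen→Lot A ($153), Ghosh→Lot G ($127), Watson→Lot F ($129); total welfare W = $702.
Ghosh receives Lot G at value $127, so the others get W − 127 = $575.
Without Ghosh: best allocation of the remaining 4 bidders over all 5 lots is Delgado→Lot D ($153), Okafor→Lot G ($141), Eriksen→Lot A ($153), Watson→Lot F ($129), total $576.
VCG payment = (others' best without Ghosh) − (others' welfare with Ghosh) = 576 − 575 = $1.

Ghosh pays $1.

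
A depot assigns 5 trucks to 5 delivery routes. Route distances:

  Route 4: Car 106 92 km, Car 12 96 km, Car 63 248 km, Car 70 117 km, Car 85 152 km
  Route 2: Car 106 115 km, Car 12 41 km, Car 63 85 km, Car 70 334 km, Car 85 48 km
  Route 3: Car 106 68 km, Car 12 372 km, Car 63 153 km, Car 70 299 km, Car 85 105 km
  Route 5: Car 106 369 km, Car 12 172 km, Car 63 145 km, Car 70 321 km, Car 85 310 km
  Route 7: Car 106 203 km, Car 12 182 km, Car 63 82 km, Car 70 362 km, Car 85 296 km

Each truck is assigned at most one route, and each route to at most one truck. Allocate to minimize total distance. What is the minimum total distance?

Minimum total: 487 km

Treat this as an assignment problem: match each truck to one route.
Optimal: Car 106→Route 3 (68 km), Car 12→Route 5 (172 km), Car 63→Route 7 (82 km), Car 70→Route 4 (117 km), Car 85→Route 2 (48 km) — total 68+172+82+117+48 = 487 km.
Row-greedy (each truck in turn takes its cheapest remaining route) gives 618 km, worse by 131.
Swapping Car 70↔Car 85 (Car 70→Route 2 334 km, Car 85→Route 4 152 km) adds 321.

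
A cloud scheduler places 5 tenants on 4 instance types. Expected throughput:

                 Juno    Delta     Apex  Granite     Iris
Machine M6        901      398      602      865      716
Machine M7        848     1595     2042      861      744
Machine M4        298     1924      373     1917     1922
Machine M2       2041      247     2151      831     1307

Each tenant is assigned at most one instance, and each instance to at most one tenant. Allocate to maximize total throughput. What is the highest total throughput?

Optimal: Granite→Machine M6 (865 ops/s), Apex→Machine M7 (2042 ops/s), Delta→Machine M4 (1924 ops/s), Juno→Machine M2 (2041 ops/s) — total 865+2042+1924+2041 = 6872 ops/s.
Column-greedy (each instance in turn goes to its best remaining tenant) gives 6174 ops/s, worse by 698.
Swapping Juno↔Granite (Juno→Machine M6 901 ops/s, Granite→Machine M2 831 ops/s) loses 1174.

Max total: 6872 ops/s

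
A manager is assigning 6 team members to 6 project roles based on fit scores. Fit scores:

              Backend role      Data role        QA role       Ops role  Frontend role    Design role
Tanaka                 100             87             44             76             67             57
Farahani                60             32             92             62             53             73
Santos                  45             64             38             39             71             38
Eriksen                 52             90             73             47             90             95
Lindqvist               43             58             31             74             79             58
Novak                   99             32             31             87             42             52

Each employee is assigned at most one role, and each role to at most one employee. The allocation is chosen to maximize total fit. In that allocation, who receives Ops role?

This is the linear assignment problem.
Optimal: Tanaka→Data role (87 pts), Farahani→QA role (92 pts), Santos→Frontend role (71 pts), Eriksen→Design role (95 pts), Lindqvist→Ops role (74 pts), Novak→Backend role (99 pts) — total 87+92+71+95+74+99 = 518 pts.
Column-greedy (each role in turn goes to its best remaining employee) gives 486 pts, worse by 32.
Next-best assignment: Tanaka→Backend role, Farahani→QA role, Santos→Data role, Eriksen→Design role, Lindqvist→Frontend role, Novak→Ops role = 517 pts.
Swapping Lindqvist↔Farahani (Lindqvist→QA role 31 pts, Farahani→Ops role 62 pts) loses 73.
Lindqvist's own top role is Frontend role (79 pts), but forcing Lindqvist→Frontend role and reassigning the rest optimally gives only 517 pts — worse by 1.

Lindqvist receives Ops role.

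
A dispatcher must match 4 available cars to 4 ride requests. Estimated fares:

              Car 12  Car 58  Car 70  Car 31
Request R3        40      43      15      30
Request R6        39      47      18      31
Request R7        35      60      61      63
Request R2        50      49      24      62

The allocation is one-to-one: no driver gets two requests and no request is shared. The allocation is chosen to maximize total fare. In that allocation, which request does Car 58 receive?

This is the linear assignment problem.
Optimal: Car 12→Request R3 ($40), Car 58→Request R6 ($47), Car 70→Request R7 ($61), Car 31→Request R2 ($62) — total 40+47+61+62 = $210.
No other one-to-one assignment exceeds $210.
Car 58's own top request is Request R7 ($60), but forcing Car 58→Request R7 and reassigning the rest optimally gives only $180 — worse by 30.

Car 58 receives Request R6.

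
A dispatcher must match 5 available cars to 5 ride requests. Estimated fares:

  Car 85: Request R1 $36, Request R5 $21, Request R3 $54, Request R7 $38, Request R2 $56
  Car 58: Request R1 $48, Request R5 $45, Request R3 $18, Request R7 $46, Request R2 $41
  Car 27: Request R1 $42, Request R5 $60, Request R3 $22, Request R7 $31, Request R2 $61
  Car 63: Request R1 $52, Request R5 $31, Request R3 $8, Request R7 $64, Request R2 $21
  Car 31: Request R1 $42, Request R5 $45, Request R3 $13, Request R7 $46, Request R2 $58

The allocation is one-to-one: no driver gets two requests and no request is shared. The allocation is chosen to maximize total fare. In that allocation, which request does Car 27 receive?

Optimal: Car 85→Request R3 ($54), Car 58→Request R1 ($48), Car 27→Request R5 ($60), Car 63→Request R7 ($64), Car 31→Request R2 ($58) — total 54+48+60+64+58 = $284.
Column-greedy (each request in turn goes to its best remaining driver) gives $270, worse by 14.
Next-best assignment: Car 85→Request R3, Car 58→Request R1, Car 27→Request R2, Car 63→Request R7, Car 31→Request R5 = $272.
Car 27's own top request is Request R2 ($61), but forcing Car 27→Request R2 and reassigning the rest optimally gives only $272 — worse by 12.

Car 27 receives Request R5.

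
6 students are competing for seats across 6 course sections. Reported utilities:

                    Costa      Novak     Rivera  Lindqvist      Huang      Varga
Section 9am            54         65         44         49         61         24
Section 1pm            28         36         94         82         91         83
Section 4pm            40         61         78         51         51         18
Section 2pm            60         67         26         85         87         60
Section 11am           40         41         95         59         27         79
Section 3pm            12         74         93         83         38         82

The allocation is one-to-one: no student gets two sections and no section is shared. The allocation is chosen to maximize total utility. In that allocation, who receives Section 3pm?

Varga receives Section 3pm.

Optimal: Costa→Section 9am (54 points), Novak→Section 4pm (61 points), Rivera→Section 11am (95 points), Lindqvist→Section 2pm (85 points), Huang→Section 1pm (91 points), Varga→Section 3pm (82 points) — total 54+61+95+85+91+82 = 468 points.
Next-best assignment: Costa→Section 9am, Novak→Section 4pm, Rivera→Section 11am, Lindqvist→Section 3pm, Huang→Section 2pm, Varga→Section 1pm = 463 points.
Swapping Lindqvist↔Varga (Lindqvist→Section 3pm 83 points, Varga→Section 2pm 60 points) loses 24.
Varga's own top section is Section 1pm (83 points), but forcing Varga→Section 1pm and reassigning the rest optimally gives only 463 points — worse by 5.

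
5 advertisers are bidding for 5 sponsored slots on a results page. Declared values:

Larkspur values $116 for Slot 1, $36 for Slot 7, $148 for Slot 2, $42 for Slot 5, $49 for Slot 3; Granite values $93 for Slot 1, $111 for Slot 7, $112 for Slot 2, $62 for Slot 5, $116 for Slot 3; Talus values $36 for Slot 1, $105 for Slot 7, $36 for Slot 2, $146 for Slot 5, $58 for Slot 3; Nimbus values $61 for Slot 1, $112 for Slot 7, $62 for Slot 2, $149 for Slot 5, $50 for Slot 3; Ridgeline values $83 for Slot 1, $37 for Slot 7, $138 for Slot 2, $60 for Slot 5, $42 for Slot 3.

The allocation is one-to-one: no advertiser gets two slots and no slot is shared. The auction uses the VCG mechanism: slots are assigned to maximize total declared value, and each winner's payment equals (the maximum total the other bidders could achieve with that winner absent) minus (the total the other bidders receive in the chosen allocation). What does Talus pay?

Talus pays $37.

Efficient allocation: Larkspur→Slot 1 ($116), Granite→Slot 3 ($116), Talus→Slot 5 ($146), Nimbus→Slot 7 ($112), Ridgeline→Slot 2 ($138); total welfare W = $628.
Talus receives Slot 5 at value $146, so the others get W − 146 = $482.
Without Talus: best allocation of the remaining 4 bidders over all 5 slots is Larkspur→Slot 1 ($116), Granite→Slot 3 ($116), Nimbus→Slot 5 ($149), Ridgeline→Slot 2 ($138), total $519.
VCG payment = (others' best without Talus) − (others' welfare with Talus) = 519 − 482 = $37.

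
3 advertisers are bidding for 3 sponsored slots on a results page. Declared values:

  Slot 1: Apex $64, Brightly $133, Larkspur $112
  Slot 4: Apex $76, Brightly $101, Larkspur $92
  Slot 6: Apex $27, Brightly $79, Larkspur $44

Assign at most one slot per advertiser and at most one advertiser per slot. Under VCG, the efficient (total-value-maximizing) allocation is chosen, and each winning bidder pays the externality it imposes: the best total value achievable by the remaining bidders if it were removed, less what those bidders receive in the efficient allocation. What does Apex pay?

Efficient allocation: Apex→Slot 4 ($76), Brightly→Slot 6 ($79), Larkspur→Slot 1 ($112); total welfare W = $267.
Apex receives Slot 4 at value $76, so the others get W − 76 = $191.
Without Apex: best allocation of the remaining 2 bidders over all 3 slots is Brightly→Slot 1 ($133), Larkspur→Slot 4 ($92), total $225.
VCG payment = (others' best without Apex) − (others' welfare with Apex) = 225 − 191 = $34.

Apex pays $34.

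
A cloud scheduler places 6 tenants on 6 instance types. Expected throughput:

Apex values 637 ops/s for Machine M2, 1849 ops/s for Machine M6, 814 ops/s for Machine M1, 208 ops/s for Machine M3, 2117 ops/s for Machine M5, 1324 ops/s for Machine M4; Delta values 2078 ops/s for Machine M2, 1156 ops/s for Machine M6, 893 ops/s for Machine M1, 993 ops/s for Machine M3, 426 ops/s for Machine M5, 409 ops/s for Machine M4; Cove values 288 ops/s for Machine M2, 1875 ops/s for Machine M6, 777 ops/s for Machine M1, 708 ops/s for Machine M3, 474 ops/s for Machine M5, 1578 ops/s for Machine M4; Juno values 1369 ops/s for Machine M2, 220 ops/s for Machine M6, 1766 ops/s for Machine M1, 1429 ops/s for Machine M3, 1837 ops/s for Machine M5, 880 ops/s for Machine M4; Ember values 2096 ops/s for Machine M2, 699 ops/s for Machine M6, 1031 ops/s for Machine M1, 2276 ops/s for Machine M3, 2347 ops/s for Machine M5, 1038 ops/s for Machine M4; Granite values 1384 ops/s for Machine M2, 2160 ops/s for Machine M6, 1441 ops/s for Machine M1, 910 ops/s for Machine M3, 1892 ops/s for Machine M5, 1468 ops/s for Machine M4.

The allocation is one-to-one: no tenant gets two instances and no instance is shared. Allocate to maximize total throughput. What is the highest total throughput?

Maximum total: 11975 ops/s

Treat this as an assignment problem: match each tenant to one instance.
Optimal: Apex→Machine M5 (2117 ops/s), Delta→Machine M2 (2078 ops/s), Cove→Machine M4 (1578 ops/s), Juno→Machine M1 (1766 ops/s), Ember→Machine M3 (2276 ops/s), Granite→Machine M6 (2160 ops/s) — total 2117+2078+1578+1766+2276+2160 = 11975 ops/s.
Every other assignment is strictly worse.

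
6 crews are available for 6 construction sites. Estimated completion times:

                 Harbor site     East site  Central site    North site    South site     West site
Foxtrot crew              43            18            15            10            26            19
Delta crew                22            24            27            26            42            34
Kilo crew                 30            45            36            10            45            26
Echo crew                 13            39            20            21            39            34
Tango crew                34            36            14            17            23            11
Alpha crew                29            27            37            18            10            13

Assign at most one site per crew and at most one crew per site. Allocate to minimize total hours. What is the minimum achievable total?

Treat this as an assignment problem: match each crew to one site.
Optimal: Foxtrot crew→Central site (15 hours), Delta crew→East site (24 hours), Kilo crew→North site (10 hours), Echo crew→Harbor site (13 hours), Tango crew→West site (11 hours), Alpha crew→South site (10 hours) — total 15+24+10+13+11+10 = 83 hours.
Column-greedy (each site in turn goes to its cheapest remaining crew) gives 99 hours, worse by 16.
No other one-to-one assignment undercuts 83 hours.

Minimum total: 83 hours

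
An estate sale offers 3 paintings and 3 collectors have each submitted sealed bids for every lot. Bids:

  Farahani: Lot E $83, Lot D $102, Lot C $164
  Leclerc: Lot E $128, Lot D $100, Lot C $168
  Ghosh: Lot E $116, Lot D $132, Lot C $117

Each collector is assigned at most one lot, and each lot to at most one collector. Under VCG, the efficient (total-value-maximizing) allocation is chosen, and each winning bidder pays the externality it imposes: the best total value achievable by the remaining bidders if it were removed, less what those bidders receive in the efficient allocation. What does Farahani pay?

Farahani pays $40.

Efficient allocation: Farahani→Lot C ($164), Leclerc→Lot E ($128), Ghosh→Lot D ($132); total welfare W = $424.
Farahani receives Lot C at value $164, so the others get W − 164 = $260.
Without Farahani: best allocation of the remaining 2 bidders over all 3 lots is Leclerc→Lot C ($168), Ghosh→Lot D ($132), total $300.
VCG payment = (others' best without Farahani) − (others' welfare with Farahani) = 300 − 260 = $40.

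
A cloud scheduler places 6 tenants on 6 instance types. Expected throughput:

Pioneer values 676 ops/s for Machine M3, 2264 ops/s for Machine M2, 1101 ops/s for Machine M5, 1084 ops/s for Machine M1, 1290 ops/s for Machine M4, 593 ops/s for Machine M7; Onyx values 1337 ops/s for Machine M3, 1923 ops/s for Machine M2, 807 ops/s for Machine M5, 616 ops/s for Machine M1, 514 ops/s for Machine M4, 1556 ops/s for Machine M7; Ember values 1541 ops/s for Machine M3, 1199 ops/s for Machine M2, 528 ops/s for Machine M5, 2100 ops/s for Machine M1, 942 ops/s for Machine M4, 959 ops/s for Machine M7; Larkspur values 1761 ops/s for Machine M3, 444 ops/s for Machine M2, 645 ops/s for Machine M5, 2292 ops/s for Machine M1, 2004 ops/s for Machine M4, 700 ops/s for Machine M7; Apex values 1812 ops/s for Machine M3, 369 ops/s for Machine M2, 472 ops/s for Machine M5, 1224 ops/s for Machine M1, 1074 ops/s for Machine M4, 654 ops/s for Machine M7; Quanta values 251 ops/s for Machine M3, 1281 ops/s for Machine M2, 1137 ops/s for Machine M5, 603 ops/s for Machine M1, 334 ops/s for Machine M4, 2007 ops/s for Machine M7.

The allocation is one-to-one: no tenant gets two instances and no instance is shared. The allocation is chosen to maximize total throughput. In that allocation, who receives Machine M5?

Optimal: Pioneer→Machine M2 (2264 ops/s), Onyx→Machine M5 (807 ops/s), Ember→Machine M1 (2100 ops/s), Larkspur→Machine M4 (2004 ops/s), Apex→Machine M3 (1812 ops/s), Quanta→Machine M7 (2007 ops/s) — total 2264+807+2100+2004+1812+2007 = 10994 ops/s.
Row-greedy (each tenant in turn takes its best remaining instance) gives 10873 ops/s, worse by 121.
Next-best assignment: Pioneer→Machine M5, Onyx→Machine M2, Ember→Machine M1, Larkspur→Machine M4, Apex→Machine M3, Quanta→Machine M7 = 10947 ops/s.
Checked against all permutations: 10994 ops/s is optimal.
Onyx's own top instance is Machine M2 (1923 ops/s), but forcing Onyx→Machine M2 and reassigning the rest optimally gives only 10947 ops/s — worse by 47.

Onyx receives Machine M5.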